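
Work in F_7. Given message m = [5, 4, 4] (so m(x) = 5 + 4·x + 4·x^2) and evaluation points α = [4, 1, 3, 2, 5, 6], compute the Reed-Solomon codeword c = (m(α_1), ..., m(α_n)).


c = [1, 6, 4, 1, 6, 5]

Message polynomial: m(x) = 5 + 4·x + 4·x^2 (mod 7).
For each evaluation point α_i, compute m(α_i) mod 7:
  α_1 = 4: Horner steps 4 → 6 → 1, so m(4) = 1.
  α_2 = 1: Horner steps 4 → 1 → 6, so m(1) = 6.
  α_3 = 3: Horner steps 4 → 2 → 4, so m(3) = 4.
  α_4 = 2: Horner steps 4 → 5 → 1, so m(2) = 1.
  α_5 = 5: Horner steps 4 → 3 → 6, so m(5) = 6.
  α_6 = 6: Horner steps 4 → 0 → 5, so m(6) = 5.
Codeword c = [1, 6, 4, 1, 6, 5] ∈ F_7^6.


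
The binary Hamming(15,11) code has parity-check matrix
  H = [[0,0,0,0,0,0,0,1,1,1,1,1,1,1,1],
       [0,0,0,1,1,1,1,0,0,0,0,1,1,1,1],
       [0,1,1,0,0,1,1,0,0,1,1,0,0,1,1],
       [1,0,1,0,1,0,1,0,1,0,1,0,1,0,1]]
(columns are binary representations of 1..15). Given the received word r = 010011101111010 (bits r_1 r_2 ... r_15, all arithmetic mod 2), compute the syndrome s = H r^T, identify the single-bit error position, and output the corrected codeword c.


s = (1, 1, 0, 0)^T, error position = 12, corrected codeword c = 010011101110010

Compute s = H r^T mod 2 one row at a time:
  s_1 = 0 + 1 + 1 + 1 + 1 + 0 + 1 + 0 = 5 ≡ 1 (mod 2).
  s_2 = 0 + 1 + 1 + 1 + 1 + 0 + 1 + 0 = 5 ≡ 1 (mod 2).
  s_3 = 1 + 0 + 1 + 1 + 1 + 1 + 1 + 0 = 6 ≡ 0 (mod 2).
  s_4 = 0 + 0 + 1 + 1 + 1 + 1 + 0 + 0 = 4 ≡ 0 (mod 2).
s = (1, 1, 0, 0)^T — this equals column 12 of H (binary 1100), so error is at position 12.
Correct: flip bit 12 of r = 010011101111010 to get c = 010011101110010.


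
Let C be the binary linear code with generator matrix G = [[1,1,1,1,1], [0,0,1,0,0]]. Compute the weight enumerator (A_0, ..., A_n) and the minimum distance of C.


Weight distribution: A_0 = 1, A_1 = 1, A_4 = 1, A_5 = 1. Minimum distance d = 1.

Enumerate all 2^2 = 4 messages m ∈ F_2^2.
For each, compute codeword c = mG in F_2^5, then tally its weight.
  m = 00 → c = 00000, weight = 0.
  m = 10 → c = 11111, weight = 5.
  m = 01 → c = 00100, weight = 1.
  m = 11 → c = 11011, weight = 4.
Tally weights:
  weight 0: 1 codewords.
  weight 1: 1 codewords.
  weight 4: 1 codewords.
  weight 5: 1 codewords.
Minimum distance d = smallest w > 0 with A_w > 0 = 1.
Sanity: Σ A_w = 4 = 2^2 = 4 ✓.


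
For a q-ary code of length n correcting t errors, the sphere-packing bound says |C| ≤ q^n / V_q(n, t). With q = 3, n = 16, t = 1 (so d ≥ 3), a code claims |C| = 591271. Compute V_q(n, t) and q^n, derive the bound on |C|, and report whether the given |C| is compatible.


V_q(n, t) = 33, q^n = 43046721, Hamming bound = 1304446, |C| = 591271 ≤ bound (satisfied).

Step 1: Compute V_q(n, t) = Σ_{j=0}^1 C(n, j) (q−1)^j.
  j = 0: C(16,0)·(2)^0 = 1·1 = 1.
  j = 1: C(16,1)·(2)^1 = 16·2 = 32.
  V_q(n, t) = 1 + 32 = 33.
Step 2: q^n = 3^16 = 43046721.
Step 3: Hamming bound ⌊q^n / V_q(n,t)⌋ = ⌊43046721/33⌋ = 1304446.
Step 4: Compare |C| = 591271 to 1304446: satisfied.
The claimed |C| lies below the Hamming bound.


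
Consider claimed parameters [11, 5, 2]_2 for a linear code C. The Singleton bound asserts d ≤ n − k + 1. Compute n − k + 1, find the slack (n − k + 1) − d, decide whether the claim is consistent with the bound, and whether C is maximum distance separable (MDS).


Singleton RHS = n − k + 1 = 7, slack = 5, bound satisfied, not MDS.

Singleton bound: d ≤ n − k + 1.
Here n = 11, k = 5, so n − k + 1 = 7.
Given d = 2, check d ≤ 7: YES.
Slack = (n − k + 1) − d = 5.
The code is NOT MDS (slack = 5 > 0).
Description: the claimed parameters are [11, 5, 2]_2; such a code would be non-MDS.


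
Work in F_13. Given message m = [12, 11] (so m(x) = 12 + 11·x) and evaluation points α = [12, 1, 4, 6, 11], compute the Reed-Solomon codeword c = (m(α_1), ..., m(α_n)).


c = [1, 10, 4, 0, 3]

Message polynomial: m(x) = 12 + 11·x (mod 13).
For each evaluation point α_i, compute m(α_i) mod 13:
  α_1 = 12: Horner steps 11 → 1, so m(12) = 1.
  α_2 = 1: Horner steps 11 → 10, so m(1) = 10.
  α_3 = 4: Horner steps 11 → 4, so m(4) = 4.
  α_4 = 6: Horner steps 11 → 0, so m(6) = 0.
  α_5 = 11: Horner steps 11 → 3, so m(11) = 3.
Codeword c = [1, 10, 4, 0, 3] ∈ F_13^5.


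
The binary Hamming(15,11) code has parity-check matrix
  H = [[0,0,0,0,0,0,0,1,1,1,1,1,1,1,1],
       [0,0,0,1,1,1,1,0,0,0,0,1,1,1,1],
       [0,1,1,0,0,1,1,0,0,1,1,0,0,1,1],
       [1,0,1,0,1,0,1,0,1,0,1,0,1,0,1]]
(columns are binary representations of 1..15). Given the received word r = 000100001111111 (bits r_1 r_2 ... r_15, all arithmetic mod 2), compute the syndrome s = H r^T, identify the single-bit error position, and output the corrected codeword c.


s = (1, 1, 0, 0)^T, error position = 12, corrected codeword c = 000100001110111

Compute s = H r^T mod 2 one row at a time:
  s_1 = 0 + 1 + 1 + 1 + 1 + 1 + 1 + 1 = 7 ≡ 1 (mod 2).
  s_2 = 1 + 0 + 0 + 0 + 1 + 1 + 1 + 1 = 5 ≡ 1 (mod 2).
  s_3 = 0 + 0 + 0 + 0 + 1 + 1 + 1 + 1 = 4 ≡ 0 (mod 2).
  s_4 = 0 + 0 + 0 + 0 + 1 + 1 + 1 + 1 = 4 ≡ 0 (mod 2).
s = (1, 1, 0, 0)^T — this equals column 12 of H (binary 1100), so error is at position 12.
Correct: flip bit 12 of r = 000100001111111 to get c = 000100001110111.


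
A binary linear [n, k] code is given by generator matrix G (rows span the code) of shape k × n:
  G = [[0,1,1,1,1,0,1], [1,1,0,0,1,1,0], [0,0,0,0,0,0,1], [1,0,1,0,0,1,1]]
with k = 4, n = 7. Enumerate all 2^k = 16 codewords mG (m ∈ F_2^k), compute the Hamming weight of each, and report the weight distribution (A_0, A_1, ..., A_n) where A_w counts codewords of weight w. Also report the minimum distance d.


Weight distribution: A_0 = 1, A_1 = 2, A_2 = 1, A_3 = 2, A_4 = 5, A_5 = 4, A_6 = 1. Minimum distance d = 1.

Enumerate all 2^4 = 16 messages m ∈ F_2^4.
For each, compute codeword c = mG in F_2^7, then tally its weight.
  m = 0000 → c = 0000000, weight = 0.
  m = 1000 → c = 0111101, weight = 5.
  m = 0100 → c = 1100110, weight = 4.
  m = 1100 → c = 1011011, weight = 5.
  m = 0010 → c = 0000001, weight = 1.
  m = 1010 → c = 0111100, weight = 4.
  m = 0110 → c = 1100111, weight = 5.
  m = 1110 → c = 1011010, weight = 4.
  m = 0001 → c = 1010011, weight = 4.
  m = 1001 → c = 1101110, weight = 5.
  m = 0101 → c = 0110101, weight = 4.
  m = 1101 → c = 0001000, weight = 1.
  m = 0011 → c = 1010010, weight = 3.
  m = 1011 → c = 1101111, weight = 6.
  m = 0111 → c = 0110100, weight = 3.
  m = 1111 → c = 0001001, weight = 2.
Tally weights:
  weight 0: 1 codewords.
  weight 1: 2 codewords.
  weight 2: 1 codewords.
  weight 3: 2 codewords.
  weight 4: 5 codewords.
  weight 5: 4 codewords.
  weight 6: 1 codewords.
Minimum distance d = smallest w > 0 with A_w > 0 = 1.
Sanity: Σ A_w = 16 = 2^4 = 16 ✓.


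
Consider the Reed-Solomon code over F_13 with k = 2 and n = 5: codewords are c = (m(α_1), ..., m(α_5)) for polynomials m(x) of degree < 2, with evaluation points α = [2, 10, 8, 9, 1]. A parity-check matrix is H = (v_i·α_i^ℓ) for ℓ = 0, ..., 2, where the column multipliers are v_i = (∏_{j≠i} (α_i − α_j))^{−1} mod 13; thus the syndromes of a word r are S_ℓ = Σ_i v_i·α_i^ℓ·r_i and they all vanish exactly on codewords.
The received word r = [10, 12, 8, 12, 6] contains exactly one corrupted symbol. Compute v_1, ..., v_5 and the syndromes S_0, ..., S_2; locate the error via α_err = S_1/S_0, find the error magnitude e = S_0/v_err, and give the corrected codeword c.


S = (9, 12, 3), error at position 2, error magnitude e = 9, c = [10, 3, 8, 12, 6].

Step 1: column multipliers v_i = (∏_{j≠i}(α_i − α_j))^{−1} mod 13.
  i = 1 (α = 2): (2−10)(2−8)(2−9)(2−1) = (−8)·(−6)·(−7)·1 = −336 ≡ 2, so v_1 = 2^{−1} = 7 (mod 13).
  i = 2 (α = 10): (10−2)(10−8)(10−9)(10−1) = 8·2·1·9 = 144 ≡ 1, so v_2 = 1^{−1} = 1 (mod 13).
  i = 3 (α = 8): (8−2)(8−10)(8−9)(8−1) = 6·(−2)·(−1)·7 = 84 ≡ 6, so v_3 = 6^{−1} = 11 (mod 13).
  i = 4 (α = 9): (9−2)(9−10)(9−8)(9−1) = 7·(−1)·1·8 = −56 ≡ 9, so v_4 = 9^{−1} = 3 (mod 13).
  i = 5 (α = 1): (1−2)(1−10)(1−8)(1−9) = (−1)·(−9)·(−7)·(−8) = 504 ≡ 10, so v_5 = 10^{−1} = 4 (mod 13).
  v = [7, 1, 11, 3, 4].
Step 2: syndromes of r = [10, 12, 8, 12, 6] (all sums mod 13).
  S_0 = Σ v_i r_i = 7·10 + 1·12 + 11·8 + 3·12 + 4·6 = 230 ≡ 9.
  S_1 = Σ v_i α_i r_i = 7·2·10 + 1·10·12 + 11·8·8 + 3·9·12 + 4·1·6 = 1312 ≡ 12.
  α_i^2 mod 13 = [4, 9, 12, 3, 1].
  S_2 = Σ v_i α_i^2 r_i = 7·4·10 + 1·9·12 + 11·12·8 + 3·3·12 + 4·1·6 = 1576 ≡ 3.
  S = (9, 12, 3) ≠ 0, so r is not a codeword (an error is present).
Step 3: locate the error. For a single error e at position i, S_ℓ = v_i·e·α_i^ℓ, so α_err = S_1/S_0.
  S_0^{−1} = 9^{−1} = 3 (mod 13), so α_err = 12·3 = 36 ≡ 10 = α_2. Error position i = 2.
  Consistency check: S_2/S_1 = 3·12 = 36 ≡ 10 = α_err ✓ (single-error assumption holds).
Step 4: error magnitude e = S_0/v_2 = S_0·∏_{j≠2}(α_2 − α_j) = 9·1 = 9 ≡ 9 (mod 13).
Step 5: correct position 2: c_2 = r_2 − e = 12 − 9 ≡ 3 (mod 13). Hence c = [10, 3, 8, 12, 6].
  Check: interpolating c through the α_i gives m(x) = 2 + 4·x (degree < 2) with m(α_i) = c_i for every i, so c is indeed a codeword.


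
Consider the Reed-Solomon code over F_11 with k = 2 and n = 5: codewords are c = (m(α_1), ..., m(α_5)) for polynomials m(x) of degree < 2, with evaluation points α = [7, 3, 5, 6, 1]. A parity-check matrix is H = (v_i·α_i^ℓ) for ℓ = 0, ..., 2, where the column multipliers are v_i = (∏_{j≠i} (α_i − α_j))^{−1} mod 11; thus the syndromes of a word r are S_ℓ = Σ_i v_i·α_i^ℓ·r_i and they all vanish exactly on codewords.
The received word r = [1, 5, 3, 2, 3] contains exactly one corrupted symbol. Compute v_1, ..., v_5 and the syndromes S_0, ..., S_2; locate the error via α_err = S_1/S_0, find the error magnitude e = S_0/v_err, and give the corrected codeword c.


S = (2, 2, 2), error at position 5, error magnitude e = 7, c = [1, 5, 3, 2, 7].

Step 1: column multipliers v_i = (∏_{j≠i}(α_i − α_j))^{−1} mod 11.
  i = 1 (α = 7): (7−3)(7−5)(7−6)(7−1) = 4·2·1·6 = 48 ≡ 4, so v_1 = 4^{−1} = 3 (mod 11).
  i = 2 (α = 3): (3−7)(3−5)(3−6)(3−1) = (−4)·(−2)·(−3)·2 = −48 ≡ 7, so v_2 = 7^{−1} = 8 (mod 11).
  i = 3 (α = 5): (5−7)(5−3)(5−6)(5−1) = (−2)·2·(−1)·4 = 16 ≡ 5, so v_3 = 5^{−1} = 9 (mod 11).
  i = 4 (α = 6): (6−7)(6−3)(6−5)(6−1) = (−1)·3·1·5 = −15 ≡ 7, so v_4 = 7^{−1} = 8 (mod 11).
  i = 5 (α = 1): (1−7)(1−3)(1−5)(1−6) = (−6)·(−2)·(−4)·(−5) = 240 ≡ 9, so v_5 = 9^{−1} = 5 (mod 11).
  v = [3, 8, 9, 8, 5].
Step 2: syndromes of r = [1, 5, 3, 2, 3] (all sums mod 11).
  S_0 = Σ v_i r_i = 3·1 + 8·5 + 9·3 + 8·2 + 5·3 = 101 ≡ 2.
  S_1 = Σ v_i α_i r_i = 3·7·1 + 8·3·5 + 9·5·3 + 8·6·2 + 5·1·3 = 387 ≡ 2.
  α_i^2 mod 11 = [5, 9, 3, 3, 1].
  S_2 = Σ v_i α_i^2 r_i = 3·5·1 + 8·9·5 + 9·3·3 + 8·3·2 + 5·1·3 = 519 ≡ 2.
  S = (2, 2, 2) ≠ 0, so r is not a codeword (an error is present).
Step 3: locate the error. For a single error e at position i, S_ℓ = v_i·e·α_i^ℓ, so α_err = S_1/S_0.
  S_0^{−1} = 2^{−1} = 6 (mod 11), so α_err = 2·6 = 12 ≡ 1 = α_5. Error position i = 5.
  Consistency check: S_2/S_1 = 2·6 = 12 ≡ 1 = α_err ✓ (single-error assumption holds).
Step 4: error magnitude e = S_0/v_5 = S_0·∏_{j≠5}(α_5 − α_j) = 2·9 = 18 ≡ 7 (mod 11).
Step 5: correct position 5: c_5 = r_5 − e = 3 − 7 ≡ 7 (mod 11). Hence c = [1, 5, 3, 2, 7].
  Check: interpolating c through the α_i gives m(x) = 8 + 10·x (degree < 2) with m(α_i) = c_i for every i, so c is indeed a codeword.


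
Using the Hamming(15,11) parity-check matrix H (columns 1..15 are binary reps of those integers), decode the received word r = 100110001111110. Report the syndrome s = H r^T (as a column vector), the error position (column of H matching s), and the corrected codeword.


s = (0, 1, 1, 1)^T, error position = 7, corrected codeword c = 100110101111110

Compute s = H r^T mod 2 one row at a time:
  s_1 = 0 + 1 + 1 + 1 + 1 + 1 + 1 + 0 = 6 ≡ 0 (mod 2).
  s_2 = 1 + 1 + 0 + 0 + 1 + 1 + 1 + 0 = 5 ≡ 1 (mod 2).
  s_3 = 0 + 0 + 0 + 0 + 1 + 1 + 1 + 0 = 3 ≡ 1 (mod 2).
  s_4 = 1 + 0 + 1 + 0 + 1 + 1 + 1 + 0 = 5 ≡ 1 (mod 2).
s = (0, 1, 1, 1)^T — this equals column 7 of H (binary 0111), so error is at position 7.
Correct: flip bit 7 of r = 100110001111110 to get c = 100110101111110.


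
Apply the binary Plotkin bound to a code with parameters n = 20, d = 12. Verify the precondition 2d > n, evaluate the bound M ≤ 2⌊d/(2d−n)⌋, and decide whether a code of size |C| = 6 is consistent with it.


Plotkin bound M ≤ 6; given |C| = 6 ≤ bound (satisfied).

Check applicability: 2d = 24, n = 20.
2d − n = 4 > 0, so Plotkin applies.
Compute d/(2d−n) = 12/4 ≈ 3.0000.
⌊d/(2d−n)⌋ = 3.
Plotkin bound: M ≤ 2·3 = 6.
Given |C| = 6, check: satisfied.
This |C| is at the Plotkin bound.


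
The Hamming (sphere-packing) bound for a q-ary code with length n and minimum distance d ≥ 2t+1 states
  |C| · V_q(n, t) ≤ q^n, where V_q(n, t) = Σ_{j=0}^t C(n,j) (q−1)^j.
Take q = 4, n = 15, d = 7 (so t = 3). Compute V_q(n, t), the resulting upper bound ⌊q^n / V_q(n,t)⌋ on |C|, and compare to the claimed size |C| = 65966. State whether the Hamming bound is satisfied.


V_q(n, t) = 13276, q^n = 1073741824, Hamming bound = 80878, |C| = 65966 ≤ bound (satisfied).

Step 1: Compute V_q(n, t) = Σ_{j=0}^3 C(n, j) (q−1)^j.
  j = 0: C(15,0)·(3)^0 = 1·1 = 1.
  j = 1: C(15,1)·(3)^1 = 15·3 = 45.
  j = 2: C(15,2)·(3)^2 = 105·9 = 945.
  j = 3: C(15,3)·(3)^3 = 455·27 = 12285.
  V_q(n, t) = 1 + 45 + 945 + 12285 = 13276.
Step 2: q^n = 4^15 = 1073741824.
Step 3: Hamming bound ⌊q^n / V_q(n,t)⌋ = ⌊1073741824/13276⌋ = 80878.
Step 4: Compare |C| = 65966 to 80878: satisfied.
The claimed |C| lies below the Hamming bound.


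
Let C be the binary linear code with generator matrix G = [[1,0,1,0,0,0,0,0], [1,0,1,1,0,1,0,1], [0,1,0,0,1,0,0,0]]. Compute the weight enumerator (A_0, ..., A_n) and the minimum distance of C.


Weight distribution: A_0 = 1, A_2 = 2, A_3 = 1, A_4 = 1, A_5 = 2, A_7 = 1. Minimum distance d = 2.

Enumerate all 2^3 = 8 messages m ∈ F_2^3.
For each, compute codeword c = mG in F_2^8, then tally its weight.
  m = 000 → c = 00000000, weight = 0.
  m = 100 → c = 10100000, weight = 2.
  m = 010 → c = 10110101, weight = 5.
  m = 110 → c = 00010101, weight = 3.
  m = 001 → c = 01001000, weight = 2.
  m = 101 → c = 11101000, weight = 4.
  m = 011 → c = 11111101, weight = 7.
  m = 111 → c = 01011101, weight = 5.
Tally weights:
  weight 0: 1 codewords.
  weight 2: 2 codewords.
  weight 3: 1 codewords.
  weight 4: 1 codewords.
  weight 5: 2 codewords.
  weight 7: 1 codewords.
Minimum distance d = smallest w > 0 with A_w > 0 = 2.
Sanity: Σ A_w = 8 = 2^3 = 8 ✓.


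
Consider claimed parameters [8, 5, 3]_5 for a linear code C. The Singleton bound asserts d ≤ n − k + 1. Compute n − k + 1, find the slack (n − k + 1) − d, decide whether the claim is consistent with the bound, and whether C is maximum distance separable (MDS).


Singleton RHS = n − k + 1 = 4, slack = 1, bound satisfied, not MDS.

Singleton bound: d ≤ n − k + 1.
Here n = 8, k = 5, so n − k + 1 = 4.
Given d = 3, check d ≤ 4: YES.
Slack = (n − k + 1) − d = 1.
The code is NOT MDS (slack = 1 > 0).
Description: the claimed parameters are [8, 5, 3]_5; such a code would be non-MDS.


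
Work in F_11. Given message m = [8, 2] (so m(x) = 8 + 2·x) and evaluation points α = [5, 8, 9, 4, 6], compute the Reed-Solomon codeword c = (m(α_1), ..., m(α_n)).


c = [7, 2, 4, 5, 9]

Message polynomial: m(x) = 8 + 2·x (mod 11).
For each evaluation point α_i, compute m(α_i) mod 11:
  α_1 = 5: Horner steps 2 → 7, so m(5) = 7.
  α_2 = 8: Horner steps 2 → 2, so m(8) = 2.
  α_3 = 9: Horner steps 2 → 4, so m(9) = 4.
  α_4 = 4: Horner steps 2 → 5, so m(4) = 5.
  α_5 = 6: Horner steps 2 → 9, so m(6) = 9.
Codeword c = [7, 2, 4, 5, 9] ∈ F_11^5.


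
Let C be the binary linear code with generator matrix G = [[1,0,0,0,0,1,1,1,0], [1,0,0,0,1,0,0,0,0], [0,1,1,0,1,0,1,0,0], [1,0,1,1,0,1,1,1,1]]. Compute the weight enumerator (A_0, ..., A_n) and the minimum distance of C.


Weight distribution: A_0 = 1, A_2 = 1, A_3 = 1, A_4 = 5, A_5 = 4, A_6 = 1, A_7 = 3. Minimum distance d = 2.

Enumerate all 2^4 = 16 messages m ∈ F_2^4.
For each, compute codeword c = mG in F_2^9, then tally its weight.
  m = 0000 → c = 000000000, weight = 0.
  m = 1000 → c = 100001110, weight = 4.
  m = 0100 → c = 100010000, weight = 2.
  m = 1100 → c = 000011110, weight = 4.
  m = 0010 → c = 011010100, weight = 4.
  m = 1010 → c = 111011010, weight = 6.
  m = 0110 → c = 111000100, weight = 4.
  m = 1110 → c = 011001010, weight = 4.
  m = 0001 → c = 101101111, weight = 7.
  m = 1001 → c = 001100001, weight = 3.
  m = 0101 → c = 001111111, weight = 7.
  m = 1101 → c = 101110001, weight = 5.
  m = 0011 → c = 110111011, weight = 7.
  m = 1011 → c = 010110101, weight = 5.
  m = 0111 → c = 010101011, weight = 5.
  m = 1111 → c = 110100101, weight = 5.
Tally weights:
  weight 0: 1 codewords.
  weight 2: 1 codewords.
  weight 3: 1 codewords.
  weight 4: 5 codewords.
  weight 5: 4 codewords.
  weight 6: 1 codewords.
  weight 7: 3 codewords.
Minimum distance d = smallest w > 0 with A_w > 0 = 2.
Sanity: Σ A_w = 16 = 2^4 = 16 ✓.


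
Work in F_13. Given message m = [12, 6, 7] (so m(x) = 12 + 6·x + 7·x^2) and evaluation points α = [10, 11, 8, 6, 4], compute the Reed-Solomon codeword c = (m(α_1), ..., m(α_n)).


c = [5, 2, 1, 1, 5]

Message polynomial: m(x) = 12 + 6·x + 7·x^2 (mod 13).
For each evaluation point α_i, compute m(α_i) mod 13:
  α_1 = 10: Horner steps 7 → 11 → 5, so m(10) = 5.
  α_2 = 11: Horner steps 7 → 5 → 2, so m(11) = 2.
  α_3 = 8: Horner steps 7 → 10 → 1, so m(8) = 1.
  α_4 = 6: Horner steps 7 → 9 → 1, so m(6) = 1.
  α_5 = 4: Horner steps 7 → 8 → 5, so m(4) = 5.
Codeword c = [5, 2, 1, 1, 5] ∈ F_13^5.


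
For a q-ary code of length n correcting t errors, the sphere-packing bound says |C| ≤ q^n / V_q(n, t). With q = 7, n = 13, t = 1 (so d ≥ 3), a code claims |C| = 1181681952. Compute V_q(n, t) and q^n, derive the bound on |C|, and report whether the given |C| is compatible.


V_q(n, t) = 79, q^n = 96889010407, Hamming bound = 1226443169, |C| = 1181681952 ≤ bound (satisfied).

Step 1: Compute V_q(n, t) = Σ_{j=0}^1 C(n, j) (q−1)^j.
  j = 0: C(13,0)·(6)^0 = 1·1 = 1.
  j = 1: C(13,1)·(6)^1 = 13·6 = 78.
  V_q(n, t) = 1 + 78 = 79.
Step 2: q^n = 7^13 = 96889010407.
Step 3: Hamming bound ⌊q^n / V_q(n,t)⌋ = ⌊96889010407/79⌋ = 1226443169.
Step 4: Compare |C| = 1181681952 to 1226443169: satisfied.
The claimed |C| lies below the Hamming bound.


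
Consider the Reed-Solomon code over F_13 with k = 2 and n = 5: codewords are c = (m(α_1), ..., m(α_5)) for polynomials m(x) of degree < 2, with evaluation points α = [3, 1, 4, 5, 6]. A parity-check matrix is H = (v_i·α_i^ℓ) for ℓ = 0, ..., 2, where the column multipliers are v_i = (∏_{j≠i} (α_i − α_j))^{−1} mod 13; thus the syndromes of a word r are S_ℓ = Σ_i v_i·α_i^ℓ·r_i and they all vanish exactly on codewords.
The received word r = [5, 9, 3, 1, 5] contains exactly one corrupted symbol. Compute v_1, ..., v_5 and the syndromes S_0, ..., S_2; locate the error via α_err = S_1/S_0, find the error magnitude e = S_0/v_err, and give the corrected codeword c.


S = (8, 9, 2), error at position 5, error magnitude e = 6, c = [5, 9, 3, 1, 12].

Step 1: column multipliers v_i = (∏_{j≠i}(α_i − α_j))^{−1} mod 13.
  i = 1 (α = 3): (3−1)(3−4)(3−5)(3−6) = 2·(−1)·(−2)·(−3) = −12 ≡ 1, so v_1 = 1^{−1} = 1 (mod 13).
  i = 2 (α = 1): (1−3)(1−4)(1−5)(1−6) = (−2)·(−3)·(−4)·(−5) = 120 ≡ 3, so v_2 = 3^{−1} = 9 (mod 13).
  i = 3 (α = 4): (4−3)(4−1)(4−5)(4−6) = 1·3·(−1)·(−2) = 6 ≡ 6, so v_3 = 6^{−1} = 11 (mod 13).
  i = 4 (α = 5): (5−3)(5−1)(5−4)(5−6) = 2·4·1·(−1) = −8 ≡ 5, so v_4 = 5^{−1} = 8 (mod 13).
  i = 5 (α = 6): (6−3)(6−1)(6−4)(6−5) = 3·5·2·1 = 30 ≡ 4, so v_5 = 4^{−1} = 10 (mod 13).
  v = [1, 9, 11, 8, 10].
Step 2: syndromes of r = [5, 9, 3, 1, 5] (all sums mod 13).
  S_0 = Σ v_i r_i = 1·5 + 9·9 + 11·3 + 8·1 + 10·5 = 177 ≡ 8.
  S_1 = Σ v_i α_i r_i = 1·3·5 + 9·1·9 + 11·4·3 + 8·5·1 + 10·6·5 = 568 ≡ 9.
  α_i^2 mod 13 = [9, 1, 3, 12, 10].
  S_2 = Σ v_i α_i^2 r_i = 1·9·5 + 9·1·9 + 11·3·3 + 8·12·1 + 10·10·5 = 821 ≡ 2.
  S = (8, 9, 2) ≠ 0, so r is not a codeword (an error is present).
Step 3: locate the error. For a single error e at position i, S_ℓ = v_i·e·α_i^ℓ, so α_err = S_1/S_0.
  S_0^{−1} = 8^{−1} = 5 (mod 13), so α_err = 9·5 = 45 ≡ 6 = α_5. Error position i = 5.
  Consistency check: S_2/S_1 = 2·3 = 6 ≡ 6 = α_err ✓ (single-error assumption holds).
Step 4: error magnitude e = S_0/v_5 = S_0·∏_{j≠5}(α_5 − α_j) = 8·4 = 32 ≡ 6 (mod 13).
Step 5: correct position 5: c_5 = r_5 − e = 5 − 6 ≡ 12 (mod 13). Hence c = [5, 9, 3, 1, 12].
  Check: interpolating c through the α_i gives m(x) = 11 + 11·x (degree < 2) with m(α_i) = c_i for every i, so c is indeed a codeword.


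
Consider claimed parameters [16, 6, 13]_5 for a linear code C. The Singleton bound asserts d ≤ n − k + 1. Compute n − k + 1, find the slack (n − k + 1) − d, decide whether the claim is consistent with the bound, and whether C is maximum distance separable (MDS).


Singleton RHS = n − k + 1 = 11, slack = -2, bound violated (no such code; not MDS).

Singleton bound: d ≤ n − k + 1.
Here n = 16, k = 6, so n − k + 1 = 11.
Given d = 13, check d ≤ 11: NO.
Slack = (n − k + 1) − d = -2.
The slack is negative: d = 13 exceeds n − k + 1 = 11 by 2, so the Singleton bound is violated and no linear [16, 6, 13]_5 code can exist. In particular it is not MDS (MDS requires d = n − k + 1 exactly).
Description: the claimed parameters are [16, 6, 13]_5; such a code would be impossible (violates the Singleton bound).


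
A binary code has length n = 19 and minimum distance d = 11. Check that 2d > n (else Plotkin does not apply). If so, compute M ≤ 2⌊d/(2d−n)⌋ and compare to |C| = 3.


Plotkin bound M ≤ 6; given |C| = 3 ≤ bound (satisfied).

Check applicability: 2d = 22, n = 19.
2d − n = 3 > 0, so Plotkin applies.
Compute d/(2d−n) = 11/3 ≈ 3.6667.
⌊d/(2d−n)⌋ = 3.
Plotkin bound: M ≤ 2·3 = 6.
Given |C| = 3, check: satisfied.
This |C| is below the Plotkin bound.


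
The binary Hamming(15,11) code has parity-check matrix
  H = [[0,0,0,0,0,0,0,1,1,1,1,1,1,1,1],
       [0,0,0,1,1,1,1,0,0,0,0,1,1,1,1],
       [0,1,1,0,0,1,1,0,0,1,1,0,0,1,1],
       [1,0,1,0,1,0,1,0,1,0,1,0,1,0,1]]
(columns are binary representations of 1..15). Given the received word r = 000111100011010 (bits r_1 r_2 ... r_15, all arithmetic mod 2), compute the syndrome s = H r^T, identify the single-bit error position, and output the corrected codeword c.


s = (1, 0, 0, 1)^T, error position = 9, corrected codeword c = 000111101011010

Compute s = H r^T mod 2 one row at a time:
  s_1 = 0 + 0 + 0 + 1 + 1 + 0 + 1 + 0 = 3 ≡ 1 (mod 2).
  s_2 = 1 + 1 + 1 + 1 + 1 + 0 + 1 + 0 = 6 ≡ 0 (mod 2).
  s_3 = 0 + 0 + 1 + 1 + 0 + 1 + 1 + 0 = 4 ≡ 0 (mod 2).
  s_4 = 0 + 0 + 1 + 1 + 0 + 1 + 0 + 0 = 3 ≡ 1 (mod 2).
s = (1, 0, 0, 1)^T — this equals column 9 of H (binary 1001), so error is at position 9.
Correct: flip bit 9 of r = 000111100011010 to get c = 000111101011010.


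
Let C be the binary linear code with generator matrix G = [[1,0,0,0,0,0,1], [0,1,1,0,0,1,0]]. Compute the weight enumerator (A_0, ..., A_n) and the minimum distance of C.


Weight distribution: A_0 = 1, A_2 = 1, A_3 = 1, A_5 = 1. Minimum distance d = 2.

Enumerate all 2^2 = 4 messages m ∈ F_2^2.
For each, compute codeword c = mG in F_2^7, then tally its weight.
  m = 00 → c = 0000000, weight = 0.
  m = 10 → c = 1000001, weight = 2.
  m = 01 → c = 0110010, weight = 3.
  m = 11 → c = 1110011, weight = 5.
Tally weights:
  weight 0: 1 codewords.
  weight 2: 1 codewords.
  weight 3: 1 codewords.
  weight 5: 1 codewords.
Minimum distance d = smallest w > 0 with A_w > 0 = 2.
Sanity: Σ A_w = 4 = 2^2 = 4 ✓.


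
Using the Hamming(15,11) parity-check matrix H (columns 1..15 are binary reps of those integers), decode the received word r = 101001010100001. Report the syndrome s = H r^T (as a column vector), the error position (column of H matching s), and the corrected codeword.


s = (1, 0, 0, 1)^T, error position = 9, corrected codeword c = 101001011100001

Compute s = H r^T mod 2 one row at a time:
  s_1 = 1 + 0 + 1 + 0 + 0 + 0 + 0 + 1 = 3 ≡ 1 (mod 2).
  s_2 = 0 + 0 + 1 + 0 + 0 + 0 + 0 + 1 = 2 ≡ 0 (mod 2).
  s_3 = 0 + 1 + 1 + 0 + 1 + 0 + 0 + 1 = 4 ≡ 0 (mod 2).
  s_4 = 1 + 1 + 0 + 0 + 0 + 0 + 0 + 1 = 3 ≡ 1 (mod 2).
s = (1, 0, 0, 1)^T — this equals column 9 of H (binary 1001), so error is at position 9.
Correct: flip bit 9 of r = 101001010100001 to get c = 101001011100001.


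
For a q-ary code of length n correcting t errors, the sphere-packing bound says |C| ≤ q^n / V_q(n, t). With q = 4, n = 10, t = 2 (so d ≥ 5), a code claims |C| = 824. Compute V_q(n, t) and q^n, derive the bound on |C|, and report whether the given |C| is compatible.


V_q(n, t) = 436, q^n = 1048576, Hamming bound = 2404, |C| = 824 ≤ bound (satisfied).

Step 1: Compute V_q(n, t) = Σ_{j=0}^2 C(n, j) (q−1)^j.
  j = 0: C(10,0)·(3)^0 = 1·1 = 1.
  j = 1: C(10,1)·(3)^1 = 10·3 = 30.
  j = 2: C(10,2)·(3)^2 = 45·9 = 405.
  V_q(n, t) = 1 + 30 + 405 = 436.
Step 2: q^n = 4^10 = 1048576.
Step 3: Hamming bound ⌊q^n / V_q(n,t)⌋ = ⌊1048576/436⌋ = 2404.
Step 4: Compare |C| = 824 to 2404: satisfied.
The claimed |C| lies below the Hamming bound.


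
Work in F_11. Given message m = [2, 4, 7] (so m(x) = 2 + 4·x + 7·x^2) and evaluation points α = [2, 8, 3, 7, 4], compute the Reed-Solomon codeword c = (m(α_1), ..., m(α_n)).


c = [5, 9, 0, 10, 9]

Message polynomial: m(x) = 2 + 4·x + 7·x^2 (mod 11).
For each evaluation point α_i, compute m(α_i) mod 11:
  α_1 = 2: Horner steps 7 → 7 → 5, so m(2) = 5.
  α_2 = 8: Horner steps 7 → 5 → 9, so m(8) = 9.
  α_3 = 3: Horner steps 7 → 3 → 0, so m(3) = 0.
  α_4 = 7: Horner steps 7 → 9 → 10, so m(7) = 10.
  α_5 = 4: Horner steps 7 → 10 → 9, so m(4) = 9.
Codeword c = [5, 9, 0, 10, 9] ∈ F_11^5.


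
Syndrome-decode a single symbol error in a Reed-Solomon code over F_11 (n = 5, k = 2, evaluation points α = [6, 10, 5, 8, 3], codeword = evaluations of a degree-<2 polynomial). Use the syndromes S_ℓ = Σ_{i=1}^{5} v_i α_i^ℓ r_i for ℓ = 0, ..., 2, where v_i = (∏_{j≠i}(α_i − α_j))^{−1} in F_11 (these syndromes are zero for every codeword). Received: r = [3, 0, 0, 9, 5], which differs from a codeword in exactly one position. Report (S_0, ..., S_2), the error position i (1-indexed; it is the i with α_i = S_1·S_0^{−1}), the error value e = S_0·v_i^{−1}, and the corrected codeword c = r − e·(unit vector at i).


S = (8, 3, 8), error at position 2, error magnitude e = 7, c = [3, 4, 0, 9, 5].

Step 1: column multipliers v_i = (∏_{j≠i}(α_i − α_j))^{−1} mod 11.
  i = 1 (α = 6): (6−10)(6−5)(6−8)(6−3) = (−4)·1·(−2)·3 = 24 ≡ 2, so v_1 = 2^{−1} = 6 (mod 11).
  i = 2 (α = 10): (10−6)(10−5)(10−8)(10−3) = 4·5·2·7 = 280 ≡ 5, so v_2 = 5^{−1} = 9 (mod 11).
  i = 3 (α = 5): (5−6)(5−10)(5−8)(5−3) = (−1)·(−5)·(−3)·2 = −30 ≡ 3, so v_3 = 3^{−1} = 4 (mod 11).
  i = 4 (α = 8): (8−6)(8−10)(8−5)(8−3) = 2·(−2)·3·5 = −60 ≡ 6, so v_4 = 6^{−1} = 2 (mod 11).
  i = 5 (α = 3): (3−6)(3−10)(3−5)(3−8) = (−3)·(−7)·(−2)·(−5) = 210 ≡ 1, so v_5 = 1^{−1} = 1 (mod 11).
  v = [6, 9, 4, 2, 1].
Step 2: syndromes of r = [3, 0, 0, 9, 5] (all sums mod 11).
  S_0 = Σ v_i r_i = 6·3 + 9·0 + 4·0 + 2·9 + 1·5 = 41 ≡ 8.
  S_1 = Σ v_i α_i r_i = 6·6·3 + 9·10·0 + 4·5·0 + 2·8·9 + 1·3·5 = 267 ≡ 3.
  α_i^2 mod 11 = [3, 1, 3, 9, 9].
  S_2 = Σ v_i α_i^2 r_i = 6·3·3 + 9·1·0 + 4·3·0 + 2·9·9 + 1·9·5 = 261 ≡ 8.
  S = (8, 3, 8) ≠ 0, so r is not a codeword (an error is present).
Step 3: locate the error. For a single error e at position i, S_ℓ = v_i·e·α_i^ℓ, so α_err = S_1/S_0.
  S_0^{−1} = 8^{−1} = 7 (mod 11), so α_err = 3·7 = 21 ≡ 10 = α_2. Error position i = 2.
  Consistency check: S_2/S_1 = 8·4 = 32 ≡ 10 = α_err ✓ (single-error assumption holds).
Step 4: error magnitude e = S_0/v_2 = S_0·∏_{j≠2}(α_2 − α_j) = 8·5 = 40 ≡ 7 (mod 11).
Step 5: correct position 2: c_2 = r_2 − e = 0 − 7 ≡ 4 (mod 11). Hence c = [3, 4, 0, 9, 5].
  Check: interpolating c through the α_i gives m(x) = 7 + 3·x (degree < 2) with m(α_i) = c_i for every i, so c is indeed a codeword.


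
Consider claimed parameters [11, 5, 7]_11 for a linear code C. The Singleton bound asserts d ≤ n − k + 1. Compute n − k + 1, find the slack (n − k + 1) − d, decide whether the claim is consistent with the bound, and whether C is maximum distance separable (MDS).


Singleton RHS = n − k + 1 = 7, slack = 0, bound satisfied, MDS.

Singleton bound: d ≤ n − k + 1.
Here n = 11, k = 5, so n − k + 1 = 7.
Given d = 7, check d ≤ 7: YES.
Slack = (n − k + 1) − d = 0.
The code is MDS (slack = 0).
Description: the claimed parameters are [11, 5, 7]_11; such a code would be MDS (meets Singleton bound).


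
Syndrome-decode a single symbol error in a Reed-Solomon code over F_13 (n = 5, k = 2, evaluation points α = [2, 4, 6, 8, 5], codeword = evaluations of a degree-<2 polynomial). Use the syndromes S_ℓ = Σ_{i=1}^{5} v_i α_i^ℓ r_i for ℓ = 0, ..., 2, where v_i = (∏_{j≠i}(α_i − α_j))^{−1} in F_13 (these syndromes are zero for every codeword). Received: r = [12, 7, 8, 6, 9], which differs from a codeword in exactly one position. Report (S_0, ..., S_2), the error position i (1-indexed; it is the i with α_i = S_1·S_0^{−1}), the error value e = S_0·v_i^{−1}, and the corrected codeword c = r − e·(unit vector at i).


S = (1, 4, 3), error at position 2, error magnitude e = 10, c = [12, 10, 8, 6, 9].

Step 1: column multipliers v_i = (∏_{j≠i}(α_i − α_j))^{−1} mod 13.
  i = 1 (α = 2): (2−4)(2−6)(2−8)(2−5) = (−2)·(−4)·(−6)·(−3) = 144 ≡ 1, so v_1 = 1^{−1} = 1 (mod 13).
  i = 2 (α = 4): (4−2)(4−6)(4−8)(4−5) = 2·(−2)·(−4)·(−1) = −16 ≡ 10, so v_2 = 10^{−1} = 4 (mod 13).
  i = 3 (α = 6): (6−2)(6−4)(6−8)(6−5) = 4·2·(−2)·1 = −16 ≡ 10, so v_3 = 10^{−1} = 4 (mod 13).
  i = 4 (α = 8): (8−2)(8−4)(8−6)(8−5) = 6·4·2·3 = 144 ≡ 1, so v_4 = 1^{−1} = 1 (mod 13).
  i = 5 (α = 5): (5−2)(5−4)(5−6)(5−8) = 3·1·(−1)·(−3) = 9 ≡ 9, so v_5 = 9^{−1} = 3 (mod 13).
  v = [1, 4, 4, 1, 3].
Step 2: syndromes of r = [12, 7, 8, 6, 9] (all sums mod 13).
  S_0 = Σ v_i r_i = 1·12 + 4·7 + 4·8 + 1·6 + 3·9 = 105 ≡ 1.
  S_1 = Σ v_i α_i r_i = 1·2·12 + 4·4·7 + 4·6·8 + 1·8·6 + 3·5·9 = 511 ≡ 4.
  α_i^2 mod 13 = [4, 3, 10, 12, 12].
  S_2 = Σ v_i α_i^2 r_i = 1·4·12 + 4·3·7 + 4·10·8 + 1·12·6 + 3·12·9 = 848 ≡ 3.
  S = (1, 4, 3) ≠ 0, so r is not a codeword (an error is present).
Step 3: locate the error. For a single error e at position i, S_ℓ = v_i·e·α_i^ℓ, so α_err = S_1/S_0.
  S_0^{−1} = 1^{−1} = 1 (mod 13), so α_err = 4·1 = 4 ≡ 4 = α_2. Error position i = 2.
  Consistency check: S_2/S_1 = 3·10 = 30 ≡ 4 = α_err ✓ (single-error assumption holds).
Step 4: error magnitude e = S_0/v_2 = S_0·∏_{j≠2}(α_2 − α_j) = 1·10 = 10 ≡ 10 (mod 13).
Step 5: correct position 2: c_2 = r_2 − e = 7 − 10 ≡ 10 (mod 13). Hence c = [12, 10, 8, 6, 9].
  Check: interpolating c through the α_i gives m(x) = 1 + 12·x (degree < 2) with m(α_i) = c_i for every i, so c is indeed a codeword.


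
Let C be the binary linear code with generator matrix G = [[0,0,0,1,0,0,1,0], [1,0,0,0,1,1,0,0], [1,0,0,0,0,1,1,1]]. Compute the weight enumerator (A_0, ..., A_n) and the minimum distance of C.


Weight distribution: A_0 = 1, A_2 = 1, A_3 = 3, A_4 = 2, A_5 = 1. Minimum distance d = 2.

Enumerate all 2^3 = 8 messages m ∈ F_2^3.
For each, compute codeword c = mG in F_2^8, then tally its weight.
  m = 000 → c = 00000000, weight = 0.
  m = 100 → c = 00010010, weight = 2.
  m = 010 → c = 10001100, weight = 3.
  m = 110 → c = 10011110, weight = 5.
  m = 001 → c = 10000111, weight = 4.
  m = 101 → c = 10010101, weight = 4.
  m = 011 → c = 00001011, weight = 3.
  m = 111 → c = 00011001, weight = 3.
Tally weights:
  weight 0: 1 codewords.
  weight 2: 1 codewords.
  weight 3: 3 codewords.
  weight 4: 2 codewords.
  weight 5: 1 codewords.
Minimum distance d = smallest w > 0 with A_w > 0 = 2.
Sanity: Σ A_w = 8 = 2^3 = 8 ✓.


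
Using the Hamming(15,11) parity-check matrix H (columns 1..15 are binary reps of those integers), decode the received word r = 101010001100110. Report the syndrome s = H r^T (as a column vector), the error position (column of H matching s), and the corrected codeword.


s = (0, 1, 1, 1)^T, error position = 7, corrected codeword c = 101010101100110

Compute s = H r^T mod 2 one row at a time:
  s_1 = 0 + 1 + 1 + 0 + 0 + 1 + 1 + 0 = 4 ≡ 0 (mod 2).
  s_2 = 0 + 1 + 0 + 0 + 0 + 1 + 1 + 0 = 3 ≡ 1 (mod 2).
  s_3 = 0 + 1 + 0 + 0 + 1 + 0 + 1 + 0 = 3 ≡ 1 (mod 2).
  s_4 = 1 + 1 + 1 + 0 + 1 + 0 + 1 + 0 = 5 ≡ 1 (mod 2).
s = (0, 1, 1, 1)^T — this equals column 7 of H (binary 0111), so error is at position 7.
Correct: flip bit 7 of r = 101010001100110 to get c = 101010101100110.


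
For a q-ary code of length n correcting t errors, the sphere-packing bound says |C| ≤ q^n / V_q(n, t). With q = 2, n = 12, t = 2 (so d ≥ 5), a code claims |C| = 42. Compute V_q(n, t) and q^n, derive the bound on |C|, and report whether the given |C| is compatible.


V_q(n, t) = 79, q^n = 4096, Hamming bound = 51, |C| = 42 ≤ bound (satisfied).

Step 1: Compute V_q(n, t) = Σ_{j=0}^2 C(n, j) (q−1)^j.
  j = 0: C(12,0)·(1)^0 = 1·1 = 1.
  j = 1: C(12,1)·(1)^1 = 12·1 = 12.
  j = 2: C(12,2)·(1)^2 = 66·1 = 66.
  V_q(n, t) = 1 + 12 + 66 = 79.
Step 2: q^n = 2^12 = 4096.
Step 3: Hamming bound ⌊q^n / V_q(n,t)⌋ = ⌊4096/79⌋ = 51.
Step 4: Compare |C| = 42 to 51: satisfied.
The claimed |C| lies below the Hamming bound.


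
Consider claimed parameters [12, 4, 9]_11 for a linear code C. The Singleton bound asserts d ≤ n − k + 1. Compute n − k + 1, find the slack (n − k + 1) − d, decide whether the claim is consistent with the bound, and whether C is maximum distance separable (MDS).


Singleton RHS = n − k + 1 = 9, slack = 0, bound satisfied, MDS.

Singleton bound: d ≤ n − k + 1.
Here n = 12, k = 4, so n − k + 1 = 9.
Given d = 9, check d ≤ 9: YES.
Slack = (n − k + 1) − d = 0.
The code is MDS (slack = 0).
Description: the claimed parameters are [12, 4, 9]_11; such a code would be MDS (meets Singleton bound).


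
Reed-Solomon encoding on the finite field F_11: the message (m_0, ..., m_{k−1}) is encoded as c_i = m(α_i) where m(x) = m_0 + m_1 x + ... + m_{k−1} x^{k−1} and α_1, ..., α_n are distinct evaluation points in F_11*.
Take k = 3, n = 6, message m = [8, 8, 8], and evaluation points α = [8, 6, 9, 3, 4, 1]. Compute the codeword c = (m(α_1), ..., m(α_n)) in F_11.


c = [1, 3, 2, 5, 3, 2]

Message polynomial: m(x) = 8 + 8·x + 8·x^2 (mod 11).
For each evaluation point α_i, compute m(α_i) mod 11:
  α_1 = 8: Horner steps 8 → 6 → 1, so m(8) = 1.
  α_2 = 6: Horner steps 8 → 1 → 3, so m(6) = 3.
  α_3 = 9: Horner steps 8 → 3 → 2, so m(9) = 2.
  α_4 = 3: Horner steps 8 → 10 → 5, so m(3) = 5.
  α_5 = 4: Horner steps 8 → 7 → 3, so m(4) = 3.
  α_6 = 1: Horner steps 8 → 5 → 2, so m(1) = 2.
Codeword c = [1, 3, 2, 5, 3, 2] ∈ F_11^6.


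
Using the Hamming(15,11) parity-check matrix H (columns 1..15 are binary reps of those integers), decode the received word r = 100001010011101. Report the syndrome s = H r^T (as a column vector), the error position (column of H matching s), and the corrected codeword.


s = (1, 0, 1, 0)^T, error position = 10, corrected codeword c = 100001010111101

Compute s = H r^T mod 2 one row at a time:
  s_1 = 1 + 0 + 0 + 1 + 1 + 1 + 0 + 1 = 5 ≡ 1 (mod 2).
  s_2 = 0 + 0 + 1 + 0 + 1 + 1 + 0 + 1 = 4 ≡ 0 (mod 2).
  s_3 = 0 + 0 + 1 + 0 + 0 + 1 + 0 + 1 = 3 ≡ 1 (mod 2).
  s_4 = 1 + 0 + 0 + 0 + 0 + 1 + 1 + 1 = 4 ≡ 0 (mod 2).
s = (1, 0, 1, 0)^T — this equals column 10 of H (binary 1010), so error is at position 10.
Correct: flip bit 10 of r = 100001010011101 to get c = 100001010111101.


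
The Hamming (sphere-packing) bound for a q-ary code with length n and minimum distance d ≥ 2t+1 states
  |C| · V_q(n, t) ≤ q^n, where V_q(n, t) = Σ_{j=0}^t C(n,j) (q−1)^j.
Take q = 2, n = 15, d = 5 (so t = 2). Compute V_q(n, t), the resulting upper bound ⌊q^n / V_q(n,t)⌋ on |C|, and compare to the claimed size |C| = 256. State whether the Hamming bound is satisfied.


V_q(n, t) = 121, q^n = 32768, Hamming bound = 270, |C| = 256 ≤ bound (satisfied).

Step 1: Compute V_q(n, t) = Σ_{j=0}^2 C(n, j) (q−1)^j.
  j = 0: C(15,0)·(1)^0 = 1·1 = 1.
  j = 1: C(15,1)·(1)^1 = 15·1 = 15.
  j = 2: C(15,2)·(1)^2 = 105·1 = 105.
  V_q(n, t) = 1 + 15 + 105 = 121.
Step 2: q^n = 2^15 = 32768.
Step 3: Hamming bound ⌊q^n / V_q(n,t)⌋ = ⌊32768/121⌋ = 270.
Step 4: Compare |C| = 256 to 270: satisfied.
The claimed |C| lies below the Hamming bound.


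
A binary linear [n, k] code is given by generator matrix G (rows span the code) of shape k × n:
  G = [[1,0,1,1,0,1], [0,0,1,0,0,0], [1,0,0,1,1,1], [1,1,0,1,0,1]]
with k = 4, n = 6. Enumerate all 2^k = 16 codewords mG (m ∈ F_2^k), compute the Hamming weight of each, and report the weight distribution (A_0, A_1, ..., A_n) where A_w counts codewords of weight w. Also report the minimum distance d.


Weight distribution: A_0 = 1, A_1 = 3, A_2 = 3, A_3 = 2, A_4 = 3, A_5 = 3, A_6 = 1. Minimum distance d = 1.

Enumerate all 2^4 = 16 messages m ∈ F_2^4.
For each, compute codeword c = mG in F_2^6, then tally its weight.
  m = 0000 → c = 000000, weight = 0.
  m = 1000 → c = 101101, weight = 4.
  m = 0100 → c = 001000, weight = 1.
  m = 1100 → c = 100101, weight = 3.
  m = 0010 → c = 100111, weight = 4.
  m = 1010 → c = 001010, weight = 2.
  m = 0110 → c = 101111, weight = 5.
  m = 1110 → c = 000010, weight = 1.
  m = 0001 → c = 110101, weight = 4.
  m = 1001 → c = 011000, weight = 2.
  m = 0101 → c = 111101, weight = 5.
  m = 1101 → c = 010000, weight = 1.
  m = 0011 → c = 010010, weight = 2.
  m = 1011 → c = 111111, weight = 6.
  m = 0111 → c = 011010, weight = 3.
  m = 1111 → c = 110111, weight = 5.
Tally weights:
  weight 0: 1 codewords.
  weight 1: 3 codewords.
  weight 2: 3 codewords.
  weight 3: 2 codewords.
  weight 4: 3 codewords.
  weight 5: 3 codewords.
  weight 6: 1 codewords.
Minimum distance d = smallest w > 0 with A_w > 0 = 1.
Sanity: Σ A_w = 16 = 2^4 = 16 ✓.


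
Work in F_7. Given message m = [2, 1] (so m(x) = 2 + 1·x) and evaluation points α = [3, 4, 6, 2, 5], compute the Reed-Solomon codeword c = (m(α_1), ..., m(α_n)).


c = [5, 6, 1, 4, 0]

Message polynomial: m(x) = 2 + 1·x (mod 7).
For each evaluation point α_i, compute m(α_i) mod 7:
  α_1 = 3: Horner steps 1 → 5, so m(3) = 5.
  α_2 = 4: Horner steps 1 → 6, so m(4) = 6.
  α_3 = 6: Horner steps 1 → 1, so m(6) = 1.
  α_4 = 2: Horner steps 1 → 4, so m(2) = 4.
  α_5 = 5: Horner steps 1 → 0, so m(5) = 0.
Codeword c = [5, 6, 1, 4, 0] ∈ F_7^5.


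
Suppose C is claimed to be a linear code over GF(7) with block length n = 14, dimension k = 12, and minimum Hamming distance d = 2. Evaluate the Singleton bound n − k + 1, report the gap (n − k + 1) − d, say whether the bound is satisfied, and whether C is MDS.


Singleton RHS = n − k + 1 = 3, slack = 1, bound satisfied, not MDS.

Singleton bound: d ≤ n − k + 1.
Here n = 14, k = 12, so n − k + 1 = 3.
Given d = 2, check d ≤ 3: YES.
Slack = (n − k + 1) − d = 1.
The code is NOT MDS (slack = 1 > 0).
Description: the claimed parameters are [14, 12, 2]_7; such a code would be non-MDS.
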